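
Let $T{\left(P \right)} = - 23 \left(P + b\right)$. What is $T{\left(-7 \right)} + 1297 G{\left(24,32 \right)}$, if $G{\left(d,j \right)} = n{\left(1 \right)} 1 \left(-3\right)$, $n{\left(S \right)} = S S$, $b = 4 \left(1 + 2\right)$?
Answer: $-4006$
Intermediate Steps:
$b = 12$ ($b = 4 \cdot 3 = 12$)
$n{\left(S \right)} = S^{2}$
$G{\left(d,j \right)} = -3$ ($G{\left(d,j \right)} = 1^{2} \cdot 1 \left(-3\right) = 1 \cdot 1 \left(-3\right) = 1 \left(-3\right) = -3$)
$T{\left(P \right)} = -276 - 23 P$ ($T{\left(P \right)} = - 23 \left(P + 12\right) = - 23 \left(12 + P\right) = -276 - 23 P$)
$T{\left(-7 \right)} + 1297 G{\left(24,32 \right)} = \left(-276 - -161\right) + 1297 \left(-3\right) = \left(-276 + 161\right) - 3891 = -115 - 3891 = -4006$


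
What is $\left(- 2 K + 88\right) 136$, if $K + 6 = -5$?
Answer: $14960$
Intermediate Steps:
$K = -11$ ($K = -6 - 5 = -11$)
$\left(- 2 K + 88\right) 136 = \left(\left(-2\right) \left(-11\right) + 88\right) 136 = \left(22 + 88\right) 136 = 110 \cdot 136 = 14960$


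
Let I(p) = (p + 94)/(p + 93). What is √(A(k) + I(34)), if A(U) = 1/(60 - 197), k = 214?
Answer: √302899191/17399 ≈ 1.0003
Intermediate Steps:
A(U) = -1/137 (A(U) = 1/(-137) = -1/137)
I(p) = (94 + p)/(93 + p)
√(A(k) + I(34)) = √(-1/137 + (94 + 34)/(93 + 34)) = √(-1/137 + 128/127) = √(17409/17399) = √302899191/17399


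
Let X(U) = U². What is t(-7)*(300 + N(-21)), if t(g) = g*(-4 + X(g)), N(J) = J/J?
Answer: -94815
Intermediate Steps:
N(J) = 1
t(g) = g*(-4 + g²)
t(-7)*(300 + N(-21)) = (-7*(-4 + (-7)²))*(300 + 1) = -7*(-4 + 49)*301 = -7*45*301 = -315*301 = -94815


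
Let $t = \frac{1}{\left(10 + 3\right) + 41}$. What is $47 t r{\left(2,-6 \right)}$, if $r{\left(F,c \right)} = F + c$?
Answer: $- \frac{94}{27} \approx -3.4815$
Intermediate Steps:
$t = \frac{1}{54}$ ($t = \frac{1}{13 + 41} = \frac{1}{54} \approx 0.018519$)
$47 t r{\left(2,-6 \right)} = 47 \cdot \frac{1}{54} \left(2 - 6\right) = \frac{47}{54} \left(-4\right) = - \frac{94}{27}$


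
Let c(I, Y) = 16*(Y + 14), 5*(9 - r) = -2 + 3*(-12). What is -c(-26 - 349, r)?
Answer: -2448/5 ≈ -489.60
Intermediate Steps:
r = 83/5 (r = 9 - (-2 + 3*(-12))/5 = 9 - (-2 - 36)/5 = 9 - ⅕*(-38) = 9 + 38/5 = 83/5 ≈ 16.600)
c(I, Y) = 224 + 16*Y (c(I, Y) = 16*(14 + Y) = 224 + 16*Y)
-c(-26 - 349, r) = -(224 + 16*(83/5)) = -(224 + 1328/5) = -1*2448/5 = -2448/5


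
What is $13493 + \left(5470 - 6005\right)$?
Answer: $12958$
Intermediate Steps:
$13493 + \left(5470 - 6005\right) = 13493 - 535 = 12958$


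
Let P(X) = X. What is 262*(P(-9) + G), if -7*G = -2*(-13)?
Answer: -23318/7 ≈ -3331.1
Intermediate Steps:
G = -26/7 (G = -(-2)*(-13)/7 = -⅐*26 = -26/7 ≈ -3.7143)
262*(P(-9) + G) = 262*(-9 - 26/7) = 262*(-89/7) = -23318/7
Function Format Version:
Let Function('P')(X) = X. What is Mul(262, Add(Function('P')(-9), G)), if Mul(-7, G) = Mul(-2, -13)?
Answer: Rational(-23318, 7) ≈ -3331.1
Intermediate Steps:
G = Rational(-26, 7) (G = Mul(Rational(-1, 7), Mul(-2, -13)) = Mul(Rational(-1, 7), 26) = Rational(-26, 7) ≈ -3.7143)
Mul(262, Add(Function('P')(-9), G)) = Mul(262, Add(-9, Rational(-26, 7))) = Mul(262, Rational(-89, 7)) = Rational(-23318, 7)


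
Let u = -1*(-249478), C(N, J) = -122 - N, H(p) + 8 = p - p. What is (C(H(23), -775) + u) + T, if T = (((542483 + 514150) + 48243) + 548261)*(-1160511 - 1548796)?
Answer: -4478855396695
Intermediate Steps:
H(p) = -8 (H(p) = -8 + (p - p) = -8 + 0 = -8)
u = 249478
T = -4478855646059 (T = ((1056633 + 48243) + 548261)*(-2709307) = (1104876 + 548261)*(-2709307) = 1653137*(-2709307) = -4478855646059)
(C(H(23), -775) + u) + T = ((-122 - 1*(-8)) + 249478) - 4478855646059 = ((-122 + 8) + 249478) - 4478855646059 = (-114 + 249478) - 4478855646059 = 249364 - 4478855646059 = -4478855396695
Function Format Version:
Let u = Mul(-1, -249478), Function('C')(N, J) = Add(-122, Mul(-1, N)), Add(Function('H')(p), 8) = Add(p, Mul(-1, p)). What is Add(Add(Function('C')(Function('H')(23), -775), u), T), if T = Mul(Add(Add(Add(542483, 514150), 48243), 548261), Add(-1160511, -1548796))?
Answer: -4478855396695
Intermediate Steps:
Function('H')(p) = -8 (Function('H')(p) = Add(-8, Add(p, Mul(-1, p))) = Add(-8, 0) = -8)
u = 249478
T = -4478855646059 (T = Mul(Add(Add(1056633, 48243), 548261), -2709307) = Mul(Add(1104876, 548261), -2709307) = Mul(1653137, -2709307) = -4478855646059)
Add(Add(Function('C')(Function('H')(23), -775), u), T) = Add(Add(Add(-122, Mul(-1, -8)), 249478), -4478855646059) = Add(Add(Add(-122, 8), 249478), -4478855646059) = Add(Add(-114, 249478), -4478855646059) = Add(249364, -4478855646059) = -4478855396695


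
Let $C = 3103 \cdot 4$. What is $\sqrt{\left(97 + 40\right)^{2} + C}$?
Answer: $\sqrt{31181} \approx 176.58$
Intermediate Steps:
$C = 12412$
$\sqrt{\left(97 + 40\right)^{2} + C} = \sqrt{\left(97 + 40\right)^{2} + 12412} = \sqrt{137^{2} + 12412} = \sqrt{18769 + 12412} = \sqrt{31181}$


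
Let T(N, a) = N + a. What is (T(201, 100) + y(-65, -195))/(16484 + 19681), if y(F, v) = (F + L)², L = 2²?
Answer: 4022/36165 ≈ 0.11121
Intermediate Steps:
L = 4
y(F, v) = (4 + F)² (y(F, v) = (F + 4)² = (4 + F)²)
(T(201, 100) + y(-65, -195))/(16484 + 19681) = ((201 + 100) + (4 - 65)²)/(16484 + 19681) = (301 + (-61)²)/36165 = (301 + 3721)*(1/36165) = 4022*(1/36165) = 4022/36165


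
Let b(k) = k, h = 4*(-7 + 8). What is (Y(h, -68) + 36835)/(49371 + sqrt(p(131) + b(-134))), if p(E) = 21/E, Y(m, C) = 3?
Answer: 119126742819/159655973252 - 18419*I*sqrt(2296823)/159655973252 ≈ 0.74615 - 0.00017484*I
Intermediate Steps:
h = 4 (h = 4*1 = 4)
(Y(h, -68) + 36835)/(49371 + sqrt(p(131) + b(-134))) = (3 + 36835)/(49371 + sqrt(21/131 - 134)) = 36838/(49371 + sqrt(21*(1/131) - 134)) = 36838/(49371 + sqrt(21/131 - 134)) = 36838/(49371 + sqrt(-17533/131)) = 36838/(49371 + I*sqrt(2296823)/131)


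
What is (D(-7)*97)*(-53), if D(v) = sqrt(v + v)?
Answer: -5141*I*sqrt(14) ≈ -19236.0*I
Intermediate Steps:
D(v) = sqrt(2)*sqrt(v) (D(v) = sqrt(2*v) = sqrt(2)*sqrt(v))
(D(-7)*97)*(-53) = ((sqrt(2)*sqrt(-7))*97)*(-53) = ((sqrt(2)*(I*sqrt(7)))*97)*(-53) = ((I*sqrt(14))*97)*(-53) = (97*I*sqrt(14))*(-53) = -5141*I*sqrt(14)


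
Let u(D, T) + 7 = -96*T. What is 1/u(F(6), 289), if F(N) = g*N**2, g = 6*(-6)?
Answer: -1/27751 ≈ -3.6035e-5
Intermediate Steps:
g = -36
F(N) = -36*N**2
u(D, T) = -7 - 96*T
1/u(F(6), 289) = 1/(-7 - 96*289) = 1/(-7 - 27744) = 1/(-27751) = -1/27751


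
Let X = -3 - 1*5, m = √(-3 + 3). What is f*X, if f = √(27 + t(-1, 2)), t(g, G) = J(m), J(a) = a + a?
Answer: -24*√3 ≈ -41.569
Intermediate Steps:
m = 0 (m = √0 = 0)
J(a) = 2*a
t(g, G) = 0 (t(g, G) = 2*0 = 0)
X = -8 (X = -3 - 5 = -8)
f = 3*√3 (f = √(27 + 0) = √27 = 3*√3 ≈ 5.1962)
f*X = (3*√3)*(-8) = -24*√3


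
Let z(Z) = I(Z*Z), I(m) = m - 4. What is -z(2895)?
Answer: -8381021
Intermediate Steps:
I(m) = -4 + m
z(Z) = -4 + Z**2 (z(Z) = -4 + Z*Z = -4 + Z**2)
-z(2895) = -(-4 + 2895**2) = -(-4 + 8381025) = -1*8381021 = -8381021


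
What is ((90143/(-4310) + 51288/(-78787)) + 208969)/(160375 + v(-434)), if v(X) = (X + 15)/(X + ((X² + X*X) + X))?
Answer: 13333571758044105498/10234016819678949785 ≈ 1.3029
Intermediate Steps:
v(X) = (15 + X)/(2*X + 2*X²) (v(X) = (15 + X)/(X + ((X² + X²) + X)) = (15 + X)/(X + (2*X² + X)) = (15 + X)/(X + (X + 2*X²)) = (15 + X)/(2*X + 2*X²))
((90143/(-4310) + 51288/(-78787)) + 208969)/(160375 + v(-434)) = ((90143/(-4310) + 51288/(-78787)) + 208969)/(160375 + (½)*(15 - 434)/(-434*(1 - 434))) = ((90143*(-1/4310) + 51288*(-1/78787)) + 208969)/(160375 + (½)*(-1/434)*(-419)/(-433)) = ((-90143/4310 - 51288/78787) + 208969)/(160375 + (½)*(-1/434)*(-1/433)*(-419)) = (-7323147821/339571970 + 208969)/(160375 - 419/375844) = 70952691851109/(339571970*(60275981081/375844)) = (70952691851109/339571970)*(375844/60275981081) = 13333571758044105498/10234016819678949785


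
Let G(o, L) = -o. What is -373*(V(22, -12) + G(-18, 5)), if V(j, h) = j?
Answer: -14920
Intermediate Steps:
-373*(V(22, -12) + G(-18, 5)) = -373*(22 - 1*(-18)) = -373*(22 + 18) = -373*40 = -14920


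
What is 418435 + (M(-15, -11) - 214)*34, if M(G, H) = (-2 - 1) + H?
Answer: 410683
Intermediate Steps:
M(G, H) = -3 + H
418435 + (M(-15, -11) - 214)*34 = 418435 + ((-3 - 11) - 214)*34 = 418435 + (-14 - 214)*34 = 418435 - 228*34 = 418435 - 7752 = 410683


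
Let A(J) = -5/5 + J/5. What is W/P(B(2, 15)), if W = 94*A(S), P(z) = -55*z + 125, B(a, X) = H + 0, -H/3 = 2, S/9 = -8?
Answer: -1034/325 ≈ -3.1815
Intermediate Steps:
S = -72 (S = 9*(-8) = -72)
H = -6 (H = -3*2 = -6)
B(a, X) = -6 (B(a, X) = -6 + 0 = -6)
A(J) = -1 + J/5 (A(J) = -5*⅕ + J*(⅕) = -1 + J/5)
P(z) = 125 - 55*z
W = -7238/5 (W = 94*(-1 + (⅕)*(-72)) = 94*(-1 - 72/5) = 94*(-77/5) = -7238/5 ≈ -1447.6)
W/P(B(2, 15)) = -7238/(5*(125 - 55*(-6))) = -7238/(5*(125 + 330)) = -7238/5/455 = -7238/5*1/455 = -1034/325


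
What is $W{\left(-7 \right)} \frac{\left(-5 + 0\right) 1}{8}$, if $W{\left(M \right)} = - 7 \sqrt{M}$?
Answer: $\frac{35 i \sqrt{7}}{8} \approx 11.575 i$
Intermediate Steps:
$W{\left(-7 \right)} \frac{\left(-5 + 0\right) 1}{8} = - 7 \sqrt{-7} \frac{\left(-5 + 0\right) 1}{8} = - 7 i \sqrt{7} \left(-5\right) 1 \cdot \frac{1}{8} = - 7 i \sqrt{7} \left(\left(-5\right) \frac{1}{8}\right) = - 7 i \sqrt{7} \left(- \frac{5}{8}\right) = \frac{35 i \sqrt{7}}{8}$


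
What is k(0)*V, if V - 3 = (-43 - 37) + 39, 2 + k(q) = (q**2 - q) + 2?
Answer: 0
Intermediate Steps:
k(q) = q**2 - q (k(q) = -2 + ((q**2 - q) + 2) = -2 + (2 + q**2 - q) = q**2 - q)
V = -38 (V = 3 + ((-43 - 37) + 39) = 3 + (-80 + 39) = 3 - 41 = -38)
k(0)*V = (0*(-1 + 0))*(-38) = (0*(-1))*(-38) = 0*(-38) = 0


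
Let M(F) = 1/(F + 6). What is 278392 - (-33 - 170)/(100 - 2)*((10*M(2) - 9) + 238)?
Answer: 15616661/56 ≈ 2.7887e+5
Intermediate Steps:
M(F) = 1/(6 + F)
278392 - (-33 - 170)/(100 - 2)*((10*M(2) - 9) + 238) = 278392 - (-33 - 170)/(100 - 2)*((10/(6 + 2) - 9) + 238) = 278392 - (-203/98)*((10/8 - 9) + 238) = 278392 - (-203*1/98)*((10*(⅛) - 9) + 238) = 278392 - (-29)*((5/4 - 9) + 238)/14 = 278392 - (-29)*(-31/4 + 238)/14 = 278392 - (-29)*921/(14*4) = 278392 - 1*(-26709/56) = 278392 + 26709/56 = 15616661/56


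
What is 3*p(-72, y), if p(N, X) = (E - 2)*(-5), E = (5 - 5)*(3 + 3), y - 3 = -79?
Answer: 30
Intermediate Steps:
y = -76 (y = 3 - 79 = -76)
E = 0 (E = 0*6 = 0)
p(N, X) = 10 (p(N, X) = (0 - 2)*(-5) = -2*(-5) = 10)
3*p(-72, y) = 3*10 = 30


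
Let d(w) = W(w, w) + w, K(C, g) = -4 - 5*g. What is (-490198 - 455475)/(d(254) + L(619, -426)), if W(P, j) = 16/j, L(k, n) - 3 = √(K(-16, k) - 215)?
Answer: -3920920076737/1119278115 + 15252759817*I*√3314/1119278115 ≈ -3503.1 + 784.49*I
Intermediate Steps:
L(k, n) = 3 + √(-219 - 5*k) (L(k, n) = 3 + √((-4 - 5*k) - 215) = 3 + √(-219 - 5*k))
d(w) = w + 16/w (d(w) = 16/w + w = w + 16/w)
(-490198 - 455475)/(d(254) + L(619, -426)) = (-490198 - 455475)/((254 + 16/254) + (3 + √(-219 - 5*619))) = -945673/((254 + 16*(1/254)) + (3 + √(-219 - 3095))) = -945673/((254 + 8/127) + (3 + √(-3314))) = -945673/(32266/127 + (3 + I*√3314)) = -945673/(32647/127 + I*√3314)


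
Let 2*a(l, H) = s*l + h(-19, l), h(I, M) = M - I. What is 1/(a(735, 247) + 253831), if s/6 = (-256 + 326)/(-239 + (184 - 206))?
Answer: 29/7354882 ≈ 3.9430e-6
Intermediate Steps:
s = -140/87 (s = 6*((-256 + 326)/(-239 + (184 - 206))) = 6*(70/(-239 - 22)) = 6*(70/(-261)) = 6*(70*(-1/261)) = 6*(-70/261) = -140/87 ≈ -1.6092)
a(l, H) = 19/2 - 53*l/174 (a(l, H) = (-140*l/87 + (l - 1*(-19)))/2 = (-140*l/87 + (l + 19))/2 = (-140*l/87 + (19 + l))/2 = (19 - 53*l/87)/2 = 19/2 - 53*l/174)
1/(a(735, 247) + 253831) = 1/((19/2 - 53/174*735) + 253831) = 1/((19/2 - 12985/58) + 253831) = 1/(-6217/29 + 253831) = 1/(7354882/29) = 29/7354882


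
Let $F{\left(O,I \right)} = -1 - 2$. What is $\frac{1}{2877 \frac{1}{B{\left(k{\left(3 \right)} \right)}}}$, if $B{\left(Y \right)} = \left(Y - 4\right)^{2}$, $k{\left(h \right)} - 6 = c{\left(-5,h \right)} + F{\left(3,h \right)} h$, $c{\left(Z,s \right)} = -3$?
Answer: $\frac{100}{2877} \approx 0.034758$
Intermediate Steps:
$F{\left(O,I \right)} = -3$ ($F{\left(O,I \right)} = -1 - 2 = -3$)
$k{\left(h \right)} = 3 - 3 h$ ($k{\left(h \right)} = 6 - \left(3 + 3 h\right) = 3 - 3 h$)
$B{\left(Y \right)} = \left(-4 + Y\right)^{2}$
$\frac{1}{2877 \frac{1}{B{\left(k{\left(3 \right)} \right)}}} = \frac{1}{2877 \frac{1}{\left(-4 + \left(3 - 9\right)\right)^{2}}} = \frac{1}{2877 \frac{1}{\left(-4 - 6\right)^{2}}} = \frac{1}{2877 \frac{1}{\left(-10\right)^{2}}} = \frac{1}{2877 \cdot \frac{1}{100}} = \frac{1}{\frac{2877}{100}} = \frac{100}{2877}$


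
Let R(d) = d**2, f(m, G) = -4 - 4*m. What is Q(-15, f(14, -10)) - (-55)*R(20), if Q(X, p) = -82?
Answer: 21918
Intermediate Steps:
Q(-15, f(14, -10)) - (-55)*R(20) = -82 - (-55)*20**2 = -82 - (-55)*400 = -82 - 1*(-22000) = -82 + 22000 = 21918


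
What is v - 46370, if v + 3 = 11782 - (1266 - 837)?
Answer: -35020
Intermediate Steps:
v = 11350 (v = -3 + (11782 - (1266 - 837)) = -3 + (11782 - 1*429) = -3 + (11782 - 429) = -3 + 11353 = 11350)
v - 46370 = 11350 - 46370 = -35020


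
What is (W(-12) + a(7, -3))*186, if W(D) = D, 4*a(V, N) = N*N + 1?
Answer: -1767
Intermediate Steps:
a(V, N) = ¼ + N²/4 (a(V, N) = (N*N + 1)/4 = (N² + 1)/4 = (1 + N²)/4 = ¼ + N²/4)
(W(-12) + a(7, -3))*186 = (-12 + (¼ + (¼)*(-3)²))*186 = (-12 + (¼ + (¼)*9))*186 = (-12 + (¼ + 9/4))*186 = (-12 + 5/2)*186 = -19/2*186 = -1767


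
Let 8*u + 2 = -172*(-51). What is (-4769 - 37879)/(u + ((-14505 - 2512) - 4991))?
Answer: 170592/83647 ≈ 2.0394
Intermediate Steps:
u = 4385/4 (u = -¼ + (-172*(-51))/8 = -¼ + (⅛)*8772 = -¼ + 2193/2 = 4385/4 ≈ 1096.3)
(-4769 - 37879)/(u + ((-14505 - 2512) - 4991)) = (-4769 - 37879)/(4385/4 + ((-14505 - 2512) - 4991)) = -42648/(4385/4 + (-17017 - 4991)) = -42648/(4385/4 - 22008) = -42648/(-83647/4) = -42648*(-4/83647) = 170592/83647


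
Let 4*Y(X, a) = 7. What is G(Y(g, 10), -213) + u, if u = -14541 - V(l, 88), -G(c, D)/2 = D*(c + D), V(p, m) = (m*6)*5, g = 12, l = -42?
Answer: -214347/2 ≈ -1.0717e+5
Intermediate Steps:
Y(X, a) = 7/4 (Y(X, a) = (1/4)*7 = 7/4)
V(p, m) = 30*m (V(p, m) = (6*m)*5 = 30*m)
G(c, D) = -2*D*(D + c) (G(c, D) = -2*D*(c + D) = -2*D*(D + c))
u = -17181 (u = -14541 - 30*88 = -14541 - 1*2640 = -14541 - 2640 = -17181)
G(Y(g, 10), -213) + u = -2*(-213)*(-213 + 7/4) - 17181 = -2*(-213)*(-845/4) - 17181 = -179985/2 - 17181 = -214347/2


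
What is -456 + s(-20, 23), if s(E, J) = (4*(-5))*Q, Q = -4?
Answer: -376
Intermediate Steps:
s(E, J) = 80 (s(E, J) = (4*(-5))*(-4) = -20*(-4) = 80)
-456 + s(-20, 23) = -456 + 80 = -376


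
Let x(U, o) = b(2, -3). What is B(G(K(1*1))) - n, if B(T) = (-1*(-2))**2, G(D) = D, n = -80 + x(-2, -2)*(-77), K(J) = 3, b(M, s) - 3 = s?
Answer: 84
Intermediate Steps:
b(M, s) = 3 + s
x(U, o) = 0 (x(U, o) = 3 - 3 = 0)
n = -80 (n = -80 + 0*(-77) = -80 + 0 = -80)
B(T) = 4 (B(T) = 2**2 = 4)
B(G(K(1*1))) - n = 4 - 1*(-80) = 4 + 80 = 84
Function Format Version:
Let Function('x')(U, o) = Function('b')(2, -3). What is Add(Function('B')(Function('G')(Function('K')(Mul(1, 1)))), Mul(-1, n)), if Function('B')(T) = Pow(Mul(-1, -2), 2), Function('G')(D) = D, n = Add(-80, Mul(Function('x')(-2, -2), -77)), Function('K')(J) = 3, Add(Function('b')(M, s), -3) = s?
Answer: 84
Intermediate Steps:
Function('b')(M, s) = Add(3, s)
Function('x')(U, o) = 0 (Function('x')(U, o) = Add(3, -3) = 0)
n = -80 (n = Add(-80, Mul(0, -77)) = Add(-80, 0) = -80)
Function('B')(T) = 4 (Function('B')(T) = Pow(2, 2) = 4)
Add(Function('B')(Function('G')(Function('K')(Mul(1, 1)))), Mul(-1, n)) = Add(4, Mul(-1, -80)) = Add(4, 80) = 84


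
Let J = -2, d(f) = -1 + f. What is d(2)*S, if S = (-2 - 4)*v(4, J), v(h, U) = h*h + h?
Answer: -120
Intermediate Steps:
v(h, U) = h + h² (v(h, U) = h² + h = h + h²)
S = -120 (S = (-2 - 4)*(4*(1 + 4)) = -24*5 = -6*20 = -120)
d(2)*S = (-1 + 2)*(-120) = 1*(-120) = -120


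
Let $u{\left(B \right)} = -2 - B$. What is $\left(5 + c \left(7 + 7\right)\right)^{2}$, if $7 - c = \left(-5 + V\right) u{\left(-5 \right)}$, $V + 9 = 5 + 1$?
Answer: $192721$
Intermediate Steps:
$V = -3$ ($V = -9 + \left(5 + 1\right) = -9 + 6 = -3$)
$c = 31$ ($c = 7 - \left(-5 - 3\right) \left(-2 - -5\right) = 7 - - 8 \left(-2 + 5\right) = 7 - \left(-8\right) 3 = 7 - -24 = 7 + 24 = 31$)
$\left(5 + c \left(7 + 7\right)\right)^{2} = \left(5 + 31 \left(7 + 7\right)\right)^{2} = \left(5 + 31 \cdot 14\right)^{2} = \left(5 + 434\right)^{2} = 439^{2} = 192721$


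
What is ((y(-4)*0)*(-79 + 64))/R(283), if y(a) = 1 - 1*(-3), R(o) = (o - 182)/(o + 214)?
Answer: 0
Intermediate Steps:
R(o) = (-182 + o)/(214 + o)
y(a) = 4 (y(a) = 1 + 3 = 4)
((y(-4)*0)*(-79 + 64))/R(283) = ((4*0)*(-79 + 64))/(((-182 + 283)/(214 + 283))) = (0*(-15))/((101/497)) = 0/(((1/497)*101)) = 0/(101/497) = 0*(497/101) = 0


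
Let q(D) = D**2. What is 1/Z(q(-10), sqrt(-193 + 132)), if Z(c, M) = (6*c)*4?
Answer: 1/2400 ≈ 0.00041667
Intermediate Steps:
Z(c, M) = 24*c
1/Z(q(-10), sqrt(-193 + 132)) = 1/(24*(-10)**2) = 1/(24*100) = 1/2400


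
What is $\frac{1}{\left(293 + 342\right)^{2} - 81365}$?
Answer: $\frac{1}{321860} \approx 3.1069 \cdot 10^{-6}$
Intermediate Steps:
$\frac{1}{\left(293 + 342\right)^{2} - 81365} = \frac{1}{635^{2} - 81365} = \frac{1}{403225 - 81365} = \frac{1}{321860}$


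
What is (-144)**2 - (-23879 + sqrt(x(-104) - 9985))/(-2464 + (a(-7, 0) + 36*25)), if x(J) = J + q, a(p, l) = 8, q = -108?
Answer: 32241337/1556 + 3*I*sqrt(1133)/1556 ≈ 20721.0 + 0.064897*I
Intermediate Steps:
x(J) = -108 + J (x(J) = J - 108 = -108 + J)
(-144)**2 - (-23879 + sqrt(x(-104) - 9985))/(-2464 + (a(-7, 0) + 36*25)) = (-144)**2 - (-23879 + sqrt((-108 - 104) - 9985))/(-2464 + (8 + 36*25)) = 20736 - (-23879 + sqrt(-212 - 9985))/(-2464 + (8 + 900)) = 20736 - (-23879 + sqrt(-10197))/(-2464 + 908) = 20736 - (-23879 + 3*I*sqrt(1133))/(-1556) = 20736 - (-23879 + 3*I*sqrt(1133))*(-1)/1556 = 20736 - (23879/1556 - 3*I*sqrt(1133)/1556) = 20736 + (-23879/1556 + 3*I*sqrt(1133)/1556) = 32241337/1556 + 3*I*sqrt(1133)/1556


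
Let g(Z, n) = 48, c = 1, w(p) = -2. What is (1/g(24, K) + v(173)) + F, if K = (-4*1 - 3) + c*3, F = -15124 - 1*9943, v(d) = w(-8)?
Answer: -1203311/48 ≈ -25069.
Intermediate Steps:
v(d) = -2
F = -25067 (F = -15124 - 9943 = -25067)
K = -4 (K = (-4*1 - 3) + 1*3 = (-4 - 3) + 3 = -7 + 3 = -4)
(1/g(24, K) + v(173)) + F = (1/48 - 2) - 25067 = -95/48 - 25067 = -1203311/48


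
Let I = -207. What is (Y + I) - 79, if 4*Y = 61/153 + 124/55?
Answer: -9604433/33660 ≈ -285.34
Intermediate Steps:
Y = 22327/33660 (Y = (61/153 + 124/55)/4 = (¼)*(22327/8415) = 22327/33660 ≈ 0.66331)
(Y + I) - 79 = (22327/33660 - 207) - 79 = -6945293/33660 - 79 = -9604433/33660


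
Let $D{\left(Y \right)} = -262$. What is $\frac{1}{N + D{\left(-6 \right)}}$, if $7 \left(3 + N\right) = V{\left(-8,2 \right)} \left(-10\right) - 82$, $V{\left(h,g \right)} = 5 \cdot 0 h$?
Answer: $- \frac{7}{1937} \approx -0.0036138$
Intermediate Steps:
$V{\left(h,g \right)} = 0$ ($V{\left(h,g \right)} = 0 h = 0$)
$N = - \frac{103}{7}$ ($N = -3 + \frac{0 \left(-10\right) - 82}{7} = -3 + \frac{0 - 82}{7} = -3 + \frac{1}{7} \left(-82\right) = -3 - \frac{82}{7} = - \frac{103}{7} \approx -14.714$)
$\frac{1}{N + D{\left(-6 \right)}} = \frac{1}{- \frac{103}{7} - 262} = \frac{1}{- \frac{1937}{7}} = - \frac{7}{1937}$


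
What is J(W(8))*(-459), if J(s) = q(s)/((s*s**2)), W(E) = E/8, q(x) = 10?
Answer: -4590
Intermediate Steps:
W(E) = E/8 (W(E) = E*(1/8) = E/8)
J(s) = 10/s**3 (J(s) = 10/((s*s**2)) = 10/(s**3) = 10/s**3)
J(W(8))*(-459) = (10/((1/8)*8)**3)*(-459) = (10/1**3)*(-459) = (10*1)*(-459) = 10*(-459) = -4590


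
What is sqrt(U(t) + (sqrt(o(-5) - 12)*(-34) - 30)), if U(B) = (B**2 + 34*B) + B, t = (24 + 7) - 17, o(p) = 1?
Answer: sqrt(656 - 34*I*sqrt(11)) ≈ 25.706 - 2.1933*I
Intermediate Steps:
t = 14 (t = 31 - 17 = 14)
U(B) = B**2 + 35*B
sqrt(U(t) + (sqrt(o(-5) - 12)*(-34) - 30)) = sqrt(14*(35 + 14) + (sqrt(1 - 12)*(-34) - 30)) = sqrt(14*49 + (sqrt(-11)*(-34) - 30)) = sqrt(686 + ((I*sqrt(11))*(-34) - 30)) = sqrt(686 + (-34*I*sqrt(11) - 30)) = sqrt(686 + (-30 - 34*I*sqrt(11))) = sqrt(656 - 34*I*sqrt(11))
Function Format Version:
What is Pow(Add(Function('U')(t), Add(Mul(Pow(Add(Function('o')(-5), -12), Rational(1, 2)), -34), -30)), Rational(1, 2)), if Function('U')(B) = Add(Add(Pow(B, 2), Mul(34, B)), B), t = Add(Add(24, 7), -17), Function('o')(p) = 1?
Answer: Pow(Add(656, Mul(-34, I, Pow(11, Rational(1, 2)))), Rational(1, 2)) ≈ Add(25.706, Mul(-2.1933, I))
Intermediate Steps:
t = 14 (t = Add(31, -17) = 14)
Function('U')(B) = Add(Pow(B, 2), Mul(35, B))
Pow(Add(Function('U')(t), Add(Mul(Pow(Add(Function('o')(-5), -12), Rational(1, 2)), -34), -30)), Rational(1, 2)) = Pow(Add(Mul(14, Add(35, 14)), Add(Mul(Pow(Add(1, -12), Rational(1, 2)), -34), -30)), Rational(1, 2)) = Pow(Add(Mul(14, 49), Add(Mul(Pow(-11, Rational(1, 2)), -34), -30)), Rational(1, 2)) = Pow(Add(686, Add(Mul(Mul(I, Pow(11, Rational(1, 2))), -34), -30)), Rational(1, 2)) = Pow(Add(686, Add(Mul(-34, I, Pow(11, Rational(1, 2))), -30)), Rational(1, 2)) = Pow(Add(686, Add(-30, Mul(-34, I, Pow(11, Rational(1, 2))))), Rational(1, 2)) = Pow(Add(656, Mul(-34, I, Pow(11, Rational(1, 2)))), Rational(1, 2))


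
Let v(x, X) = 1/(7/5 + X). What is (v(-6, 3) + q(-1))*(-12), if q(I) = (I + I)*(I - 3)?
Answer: -1086/11 ≈ -98.727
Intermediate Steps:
v(x, X) = 1/(7/5 + X) (v(x, X) = 1/(7*(⅕) + X) = 1/(7/5 + X))
q(I) = 2*I*(-3 + I) (q(I) = (2*I)*(-3 + I) = 2*I*(-3 + I))
(v(-6, 3) + q(-1))*(-12) = (5/(7 + 5*3) + 2*(-1)*(-3 - 1))*(-12) = (5/(7 + 15) + 2*(-1)*(-4))*(-12) = (5/22 + 8)*(-12) = (181/22)*(-12) = -1086/11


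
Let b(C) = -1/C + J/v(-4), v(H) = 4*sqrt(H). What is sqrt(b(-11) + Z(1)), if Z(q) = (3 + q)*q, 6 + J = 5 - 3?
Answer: sqrt(1980 + 242*I)/22 ≈ 2.0264 + 0.12337*I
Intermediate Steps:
J = -4 (J = -6 + (5 - 3) = -6 + 2 = -4)
Z(q) = q*(3 + q)
b(C) = I/2 - 1/C (b(C) = -1/C - 4*(-I/8) = -1/C - (-1)*I/2 = -1/C + I/2 = I/2 - 1/C)
sqrt(b(-11) + Z(1)) = sqrt((I/2 - 1/(-11)) + 1*(3 + 1)) = sqrt((I/2 - 1*(-1/11)) + 1*4) = sqrt((I/2 + 1/11) + 4) = sqrt((1/11 + I/2) + 4) = sqrt(45/11 + I/2)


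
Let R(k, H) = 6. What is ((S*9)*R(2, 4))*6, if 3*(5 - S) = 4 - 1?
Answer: 1296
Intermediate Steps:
S = 4 (S = 5 - (4 - 1)/3 = 5 - ⅓*3 = 5 - 1 = 4)
((S*9)*R(2, 4))*6 = ((4*9)*6)*6 = (36*6)*6 = 216*6 = 1296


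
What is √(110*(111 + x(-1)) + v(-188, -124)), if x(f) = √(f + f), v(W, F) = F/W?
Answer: √(26973347 + 242990*I*√2)/47 ≈ 110.5 + 0.70388*I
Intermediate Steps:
x(f) = √2*√f (x(f) = √(2*f) = √2*√f)
√(110*(111 + x(-1)) + v(-188, -124)) = √(110*(111 + √2*√(-1)) - 124/(-188)) = √(110*(111 + √2*I) - 124*(-1/188)) = √(110*(111 + I*√2) + 31/47) = √((12210 + 110*I*√2) + 31/47) = √(573901/47 + 110*I*√2)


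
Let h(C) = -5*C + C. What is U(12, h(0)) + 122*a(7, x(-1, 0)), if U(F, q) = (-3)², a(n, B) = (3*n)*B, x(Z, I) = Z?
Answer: -2553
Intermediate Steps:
h(C) = -4*C
a(n, B) = 3*B*n
U(F, q) = 9
U(12, h(0)) + 122*a(7, x(-1, 0)) = 9 + 122*(3*(-1)*7) = 9 + 122*(-21) = 9 - 2562 = -2553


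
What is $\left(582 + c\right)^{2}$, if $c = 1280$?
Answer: $3467044$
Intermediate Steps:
$\left(582 + c\right)^{2} = \left(582 + 1280\right)^{2} = 1862^{2} = 3467044$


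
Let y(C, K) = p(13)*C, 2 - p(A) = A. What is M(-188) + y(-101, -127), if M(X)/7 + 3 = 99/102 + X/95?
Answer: 3497901/3230 ≈ 1082.9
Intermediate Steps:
p(A) = 2 - A
y(C, K) = -11*C (y(C, K) = (2 - 1*13)*C = (2 - 13)*C = -11*C)
M(X) = -483/34 + 7*X/95 (M(X) = -21 + 7*(99/102 + X/95) = -21 + 7*(99*(1/102) + X*(1/95)) = -21 + 7*(33/34 + X/95) = -21 + (231/34 + 7*X/95) = -483/34 + 7*X/95)
M(-188) + y(-101, -127) = (-483/34 + (7/95)*(-188)) - 11*(-101) = (-483/34 - 1316/95) + 1111 = -90629/3230 + 1111 = 3497901/3230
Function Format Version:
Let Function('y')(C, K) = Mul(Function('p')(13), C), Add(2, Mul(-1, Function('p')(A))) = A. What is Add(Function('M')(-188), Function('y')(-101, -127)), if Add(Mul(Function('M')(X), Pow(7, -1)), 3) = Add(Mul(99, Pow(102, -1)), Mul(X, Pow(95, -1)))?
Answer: Rational(3497901, 3230) ≈ 1082.9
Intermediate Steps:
Function('p')(A) = Add(2, Mul(-1, A))
Function('y')(C, K) = Mul(-11, C) (Function('y')(C, K) = Mul(Add(2, Mul(-1, 13)), C) = Mul(Add(2, -13), C) = Mul(-11, C))
Function('M')(X) = Add(Rational(-483, 34), Mul(Rational(7, 95), X)) (Function('M')(X) = Add(-21, Mul(7, Add(Mul(99, Pow(102, -1)), Mul(X, Pow(95, -1))))) = Add(-21, Mul(7, Add(Mul(99, Rational(1, 102)), Mul(X, Rational(1, 95))))) = Add(-21, Mul(7, Add(Rational(33, 34), Mul(Rational(1, 95), X)))) = Add(-21, Add(Rational(231, 34), Mul(Rational(7, 95), X))) = Add(Rational(-483, 34), Mul(Rational(7, 95), X)))
Add(Function('M')(-188), Function('y')(-101, -127)) = Add(Add(Rational(-483, 34), Mul(Rational(7, 95), -188)), Mul(-11, -101)) = Add(Add(Rational(-483, 34), Rational(-1316, 95)), 1111) = Add(Rational(-90629, 3230), 1111) = Rational(3497901, 3230)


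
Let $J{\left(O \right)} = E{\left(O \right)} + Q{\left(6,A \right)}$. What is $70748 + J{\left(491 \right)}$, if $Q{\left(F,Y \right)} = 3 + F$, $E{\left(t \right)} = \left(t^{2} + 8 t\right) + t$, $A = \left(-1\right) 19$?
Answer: $316257$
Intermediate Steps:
$A = -19$
$E{\left(t \right)} = t^{2} + 9 t$
$J{\left(O \right)} = 9 + O \left(9 + O\right)$ ($J{\left(O \right)} = O \left(9 + O\right) + \left(3 + 6\right) = O \left(9 + O\right) + 9 = 9 + O \left(9 + O\right)$)
$70748 + J{\left(491 \right)} = 70748 + \left(9 + 491 \left(9 + 491\right)\right) = 70748 + \left(9 + 491 \cdot 500\right) = 70748 + \left(9 + 245500\right) = 70748 + 245509 = 316257$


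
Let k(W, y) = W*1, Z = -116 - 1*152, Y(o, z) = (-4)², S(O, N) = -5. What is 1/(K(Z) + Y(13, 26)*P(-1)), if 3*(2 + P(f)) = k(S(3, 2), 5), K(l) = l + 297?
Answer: -3/89 ≈ -0.033708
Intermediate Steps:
Y(o, z) = 16
Z = -268 (Z = -116 - 152 = -268)
k(W, y) = W
K(l) = 297 + l
P(f) = -11/3 (P(f) = -2 + (⅓)*(-5) = -2 - 5/3 = -11/3)
1/(K(Z) + Y(13, 26)*P(-1)) = 1/((297 - 268) + 16*(-11/3)) = 1/(29 - 176/3) = 1/(-89/3) = -3/89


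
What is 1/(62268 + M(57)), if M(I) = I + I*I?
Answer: 1/65574 ≈ 1.5250e-5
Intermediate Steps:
M(I) = I + I²
1/(62268 + M(57)) = 1/(62268 + 57*(1 + 57)) = 1/(62268 + 57*58) = 1/(62268 + 3306) = 1/65574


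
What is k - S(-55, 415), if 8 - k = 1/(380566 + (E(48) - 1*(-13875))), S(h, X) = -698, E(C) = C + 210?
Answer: 278657493/394699 ≈ 706.00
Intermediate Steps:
E(C) = 210 + C
k = 3157591/394699 (k = 8 - 1/(380566 + ((210 + 48) - 1*(-13875))) = 8 - 1/(380566 + (258 + 13875)) = 8 - 1/(380566 + 14133) = 8 - 1/394699 = 3157591/394699 ≈ 8.0000)
k - S(-55, 415) = 3157591/394699 - 1*(-698) = 3157591/394699 + 698 = 278657493/394699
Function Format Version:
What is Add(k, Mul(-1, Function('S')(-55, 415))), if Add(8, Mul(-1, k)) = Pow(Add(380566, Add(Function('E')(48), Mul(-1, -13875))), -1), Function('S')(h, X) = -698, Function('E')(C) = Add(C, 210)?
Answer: Rational(278657493, 394699) ≈ 706.00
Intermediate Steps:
Function('E')(C) = Add(210, C)
k = Rational(3157591, 394699) (k = Add(8, Mul(-1, Pow(Add(380566, Add(Add(210, 48), Mul(-1, -13875))), -1))) = Add(8, Mul(-1, Pow(Add(380566, Add(258, 13875)), -1))) = Add(8, Mul(-1, Pow(Add(380566, 14133), -1))) = Add(8, Mul(-1, Pow(394699, -1))) = Add(8, Mul(-1, Rational(1, 394699))) = Add(8, Rational(-1, 394699)) = Rational(3157591, 394699) ≈ 8.0000)
Add(k, Mul(-1, Function('S')(-55, 415))) = Add(Rational(3157591, 394699), Mul(-1, -698)) = Add(Rational(3157591, 394699), 698) = Rational(278657493, 394699)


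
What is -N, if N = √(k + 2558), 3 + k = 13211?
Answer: -√15766 ≈ -125.56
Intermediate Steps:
k = 13208 (k = -3 + 13211 = 13208)
N = √15766 (N = √(13208 + 2558) = √15766 ≈ 125.56)
-N = -√15766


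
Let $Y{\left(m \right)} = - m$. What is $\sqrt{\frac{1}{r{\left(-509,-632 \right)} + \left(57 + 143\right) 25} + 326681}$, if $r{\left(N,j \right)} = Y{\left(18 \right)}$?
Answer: $\frac{\sqrt{8108328269626}}{4982} \approx 571.56$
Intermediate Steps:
$r{\left(N,j \right)} = -18$ ($r{\left(N,j \right)} = \left(-1\right) 18 = -18$)
$\sqrt{\frac{1}{r{\left(-509,-632 \right)} + \left(57 + 143\right) 25} + 326681} = \sqrt{\frac{1}{-18 + \left(57 + 143\right) 25} + 326681} = \sqrt{\frac{1}{-18 + 200 \cdot 25} + 326681} = \sqrt{\frac{1}{-18 + 5000} + 326681} = \sqrt{\frac{1}{4982} + 326681} = \sqrt{\frac{1627524743}{4982}} = \frac{\sqrt{8108328269626}}{4982}$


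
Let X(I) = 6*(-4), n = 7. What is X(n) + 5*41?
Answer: 181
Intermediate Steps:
X(I) = -24
X(n) + 5*41 = -24 + 5*41 = -24 + 205 = 181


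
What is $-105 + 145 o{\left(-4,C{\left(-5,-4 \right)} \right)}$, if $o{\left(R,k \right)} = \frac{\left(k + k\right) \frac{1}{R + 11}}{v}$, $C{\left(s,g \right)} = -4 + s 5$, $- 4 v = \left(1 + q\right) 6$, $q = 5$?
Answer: $\frac{1795}{63} \approx 28.492$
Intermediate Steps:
$v = -9$ ($v = - \frac{\left(1 + 5\right) 6}{4} = - \frac{6 \cdot 6}{4} = \left(- \frac{1}{4}\right) 36 = -9$)
$C{\left(s,g \right)} = -4 + 5 s$
$o{\left(R,k \right)} = - \frac{2 k}{9 \left(11 + R\right)}$ ($o{\left(R,k \right)} = \frac{\left(k + k\right) \frac{1}{R + 11}}{-9} = \frac{2 k}{11 + R} \left(- \frac{1}{9}\right) = - \frac{2 k}{9 \left(11 + R\right)}$)
$-105 + 145 o{\left(-4,C{\left(-5,-4 \right)} \right)} = -105 + 145 \left(- \frac{2 \left(-4 + 5 \left(-5\right)\right)}{99 + 9 \left(-4\right)}\right) = -105 + 145 \left(- \frac{2 \left(-4 - 25\right)}{99 - 36}\right) = -105 + 145 \left(\left(-2\right) \left(-29\right) \frac{1}{63}\right) = -105 + 145 \cdot \frac{58}{63} = -105 + \frac{8410}{63} = \frac{1795}{63}$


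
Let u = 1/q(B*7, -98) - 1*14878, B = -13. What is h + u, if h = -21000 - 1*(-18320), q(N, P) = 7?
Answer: -122905/7 ≈ -17558.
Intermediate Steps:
h = -2680 (h = -21000 + 18320 = -2680)
u = -104145/7 (u = 1/7 - 1*14878 = ⅐ - 14878 = -104145/7 ≈ -14878.)
h + u = -2680 - 104145/7 = -122905/7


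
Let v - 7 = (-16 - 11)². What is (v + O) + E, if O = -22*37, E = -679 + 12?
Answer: -745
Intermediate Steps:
E = -667
O = -814
v = 736 (v = 7 + (-16 - 11)² = 7 + (-27)² = 7 + 729 = 736)
(v + O) + E = (736 - 814) - 667 = -78 - 667 = -745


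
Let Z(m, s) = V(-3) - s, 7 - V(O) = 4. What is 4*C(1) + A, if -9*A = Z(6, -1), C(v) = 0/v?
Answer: -4/9 ≈ -0.44444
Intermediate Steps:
V(O) = 3 (V(O) = 7 - 1*4 = 7 - 4 = 3)
C(v) = 0
Z(m, s) = 3 - s
A = -4/9 (A = -(3 - 1*(-1))/9 = -(3 + 1)/9 = -⅑*4 = -4/9 ≈ -0.44444)
4*C(1) + A = 4*0 - 4/9 = 0 - 4/9 = -4/9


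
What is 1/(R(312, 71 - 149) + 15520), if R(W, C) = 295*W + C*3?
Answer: 1/107326 ≈ 9.3174e-6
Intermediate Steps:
R(W, C) = 3*C + 295*W (R(W, C) = 295*W + 3*C = 3*C + 295*W)
1/(R(312, 71 - 149) + 15520) = 1/((3*(71 - 149) + 295*312) + 15520) = 1/((3*(-78) + 92040) + 15520) = 1/((-234 + 92040) + 15520) = 1/(91806 + 15520) = 1/107326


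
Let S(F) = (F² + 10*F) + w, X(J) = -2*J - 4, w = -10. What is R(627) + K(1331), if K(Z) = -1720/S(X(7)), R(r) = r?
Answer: 41149/67 ≈ 614.16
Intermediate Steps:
X(J) = -4 - 2*J
S(F) = -10 + F² + 10*F (S(F) = (F² + 10*F) - 10 = -10 + F² + 10*F)
K(Z) = -860/67 (K(Z) = -1720/(-10 + (-4 - 2*7)² + 10*(-4 - 2*7)) = -1720/(-10 + (-4 - 14)² + 10*(-4 - 14)) = -1720/(-10 + (-18)² + 10*(-18)) = -1720/(-10 + 324 - 180) = -1720/134 = -1720*1/134 = -860/67)
R(627) + K(1331) = 627 - 860/67 = 41149/67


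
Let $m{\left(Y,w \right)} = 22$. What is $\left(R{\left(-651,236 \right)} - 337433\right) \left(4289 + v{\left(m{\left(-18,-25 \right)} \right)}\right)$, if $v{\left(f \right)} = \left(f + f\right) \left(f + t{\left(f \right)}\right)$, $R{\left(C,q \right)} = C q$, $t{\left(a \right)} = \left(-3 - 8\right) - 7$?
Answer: $-2192623085$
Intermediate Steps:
$t{\left(a \right)} = -18$ ($t{\left(a \right)} = -11 - 7 = -18$)
$v{\left(f \right)} = 2 f \left(-18 + f\right)$ ($v{\left(f \right)} = \left(f + f\right) \left(f - 18\right) = 2 f \left(-18 + f\right)$)
$\left(R{\left(-651,236 \right)} - 337433\right) \left(4289 + v{\left(m{\left(-18,-25 \right)} \right)}\right) = \left(\left(-651\right) 236 - 337433\right) \left(4289 + 2 \cdot 22 \left(-18 + 22\right)\right) = \left(-153636 - 337433\right) \left(4289 + 2 \cdot 22 \cdot 4\right) = - 491069 \left(4289 + 176\right) = \left(-491069\right) 4465 = -2192623085$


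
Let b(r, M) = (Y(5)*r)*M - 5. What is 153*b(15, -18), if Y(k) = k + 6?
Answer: -455175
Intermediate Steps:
Y(k) = 6 + k
b(r, M) = -5 + 11*M*r (b(r, M) = ((6 + 5)*r)*M - 5 = (11*r)*M - 5 = 11*M*r - 5 = -5 + 11*M*r)
153*b(15, -18) = 153*(-5 + 11*(-18)*15) = 153*(-5 - 2970) = 153*(-2975) = -455175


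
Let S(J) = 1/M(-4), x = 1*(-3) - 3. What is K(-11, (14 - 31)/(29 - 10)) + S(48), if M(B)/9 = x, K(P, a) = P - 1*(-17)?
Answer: 323/54 ≈ 5.9815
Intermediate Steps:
K(P, a) = 17 + P (K(P, a) = P + 17 = 17 + P)
x = -6 (x = -3 - 3 = -6)
M(B) = -54 (M(B) = 9*(-6) = -54)
S(J) = -1/54 (S(J) = 1/(-54) = -1/54)
K(-11, (14 - 31)/(29 - 10)) + S(48) = (17 - 11) - 1/54 = 6 - 1/54 = 323/54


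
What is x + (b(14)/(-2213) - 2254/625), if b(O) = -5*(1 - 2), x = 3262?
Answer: 4506762523/1383125 ≈ 3258.4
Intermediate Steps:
b(O) = 5 (b(O) = -5*(-1) = 5)
x + (b(14)/(-2213) - 2254/625) = 3262 + (5/(-2213) - 2254/625) = 3262 + (5*(-1/2213) - 2254*1/625) = 3262 + (-5/2213 - 2254/625) = 3262 - 4991227/1383125 = 4506762523/1383125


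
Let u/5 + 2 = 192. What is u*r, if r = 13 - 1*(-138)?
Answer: 143450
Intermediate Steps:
u = 950 (u = -10 + 5*192 = -10 + 960 = 950)
r = 151 (r = 13 + 138 = 151)
u*r = 950*151 = 143450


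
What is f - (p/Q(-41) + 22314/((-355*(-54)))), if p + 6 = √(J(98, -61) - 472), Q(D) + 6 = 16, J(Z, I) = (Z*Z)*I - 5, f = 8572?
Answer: 27385738/3195 - I*√586321/10 ≈ 8571.4 - 76.572*I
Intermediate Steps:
J(Z, I) = -5 + I*Z² (J(Z, I) = Z²*I - 5 = I*Z² - 5 = -5 + I*Z²)
Q(D) = 10 (Q(D) = -6 + 16 = 10)
p = -6 + I*√586321 (p = -6 + √((-5 - 61*98²) - 472) = -6 + √((-5 - 61*9604) - 472) = -6 + √((-5 - 585844) - 472) = -6 + √(-585849 - 472) = -6 + √(-586321) = -6 + I*√586321 ≈ -6.0 + 765.72*I)
f - (p/Q(-41) + 22314/((-355*(-54)))) = 8572 - ((-6 + I*√586321)/10 + 22314/((-355*(-54)))) = 8572 - ((-6 + I*√586321)*(⅒) + 22314/19170) = 8572 - ((-⅗ + I*√586321/10) + 22314*(1/19170)) = 8572 - ((-⅗ + I*√586321/10) + 3719/3195) = 8572 - (1802/3195 + I*√586321/10) = 8572 + (-1802/3195 - I*√586321/10) = 27385738/3195 - I*√586321/10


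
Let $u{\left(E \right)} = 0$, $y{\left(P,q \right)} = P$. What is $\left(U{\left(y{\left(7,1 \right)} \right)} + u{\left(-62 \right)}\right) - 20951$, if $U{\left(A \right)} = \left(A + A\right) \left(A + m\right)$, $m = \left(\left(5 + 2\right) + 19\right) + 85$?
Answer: $-19299$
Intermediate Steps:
$m = 111$ ($m = \left(7 + 19\right) + 85 = 26 + 85 = 111$)
$U{\left(A \right)} = 2 A \left(111 + A\right)$ ($U{\left(A \right)} = \left(A + A\right) \left(A + 111\right) = 2 A \left(111 + A\right)$)
$\left(U{\left(y{\left(7,1 \right)} \right)} + u{\left(-62 \right)}\right) - 20951 = \left(2 \cdot 7 \left(111 + 7\right) + 0\right) - 20951 = \left(2 \cdot 7 \cdot 118 + 0\right) - 20951 = \left(1652 + 0\right) - 20951 = 1652 - 20951 = -19299$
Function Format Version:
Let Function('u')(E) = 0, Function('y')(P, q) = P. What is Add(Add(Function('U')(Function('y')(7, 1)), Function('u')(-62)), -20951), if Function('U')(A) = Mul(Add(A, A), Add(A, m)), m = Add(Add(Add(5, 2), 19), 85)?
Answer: -19299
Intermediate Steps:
m = 111 (m = Add(Add(7, 19), 85) = Add(26, 85) = 111)
Function('U')(A) = Mul(2, A, Add(111, A)) (Function('U')(A) = Mul(Add(A, A), Add(A, 111)) = Mul(Mul(2, A), Add(111, A)) = Mul(2, A, Add(111, A)))
Add(Add(Function('U')(Function('y')(7, 1)), Function('u')(-62)), -20951) = Add(Add(Mul(2, 7, Add(111, 7)), 0), -20951) = Add(Add(Mul(2, 7, 118), 0), -20951) = Add(Add(1652, 0), -20951) = Add(1652, -20951) = -19299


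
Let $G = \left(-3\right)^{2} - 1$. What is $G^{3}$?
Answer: $512$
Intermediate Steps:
$G = 8$ ($G = 9 - 1 = 8$)
$G^{3} = 8^{3} = 512$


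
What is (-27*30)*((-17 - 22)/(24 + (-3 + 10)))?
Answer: 31590/31 ≈ 1019.0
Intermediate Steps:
(-27*30)*((-17 - 22)/(24 + (-3 + 10))) = -(-31590)/(24 + 7) = -(-31590)/31 = -810*(-39/31) = 31590/31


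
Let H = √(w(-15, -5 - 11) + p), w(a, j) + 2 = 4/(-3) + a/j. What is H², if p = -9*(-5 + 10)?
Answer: -2275/48 ≈ -47.396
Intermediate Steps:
w(a, j) = -10/3 + a/j (w(a, j) = -2 + (4/(-3) + a/j) = -2 + (4*(-⅓) + a/j) = -2 + (-4/3 + a/j) = -10/3 + a/j)
p = -45 (p = -9*5 = -45)
H = 5*I*√273/12 (H = √((-10/3 - 15/(-5 - 11)) - 45) = √((-10/3 - 15/(-16)) - 45) = √((-10/3 - 15*(-1/16)) - 45) = √((-10/3 + 15/16) - 45) = √(-115/48 - 45) = √(-2275/48) = 5*I*√273/12 ≈ 6.8845*I)
H² = (5*I*√273/12)² = -2275/48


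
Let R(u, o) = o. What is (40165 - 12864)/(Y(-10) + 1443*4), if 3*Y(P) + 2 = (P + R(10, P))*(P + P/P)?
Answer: 81903/17494 ≈ 4.6818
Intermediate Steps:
Y(P) = -⅔ + 2*P*(1 + P)/3 (Y(P) = -⅔ + ((P + P)*(P + P/P))/3 = -⅔ + ((2*P)*(P + 1))/3 = -⅔ + ((2*P)*(1 + P))/3 = -⅔ + (2*P*(1 + P))/3 = -⅔ + 2*P*(1 + P)/3)
(40165 - 12864)/(Y(-10) + 1443*4) = (40165 - 12864)/((-⅔ + (⅔)*(-10) + (⅔)*(-10)²) + 1443*4) = 27301/((-⅔ - 20/3 + (⅔)*100) + 5772) = 27301/((-⅔ - 20/3 + 200/3) + 5772) = 27301/(178/3 + 5772) = 27301/(17494/3) = 27301*(3/17494) = 81903/17494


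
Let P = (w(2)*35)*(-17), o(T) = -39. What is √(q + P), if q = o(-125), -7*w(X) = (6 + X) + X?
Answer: √811 ≈ 28.478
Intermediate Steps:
w(X) = -6/7 - 2*X/7 (w(X) = -((6 + X) + X)/7 = -(6 + 2*X)/7 = -6/7 - 2*X/7)
q = -39
P = 850 (P = ((-6/7 - 2/7*2)*35)*(-17) = ((-6/7 - 4/7)*35)*(-17) = -10/7*35*(-17) = -50*(-17) = 850)
√(q + P) = √(-39 + 850) = √811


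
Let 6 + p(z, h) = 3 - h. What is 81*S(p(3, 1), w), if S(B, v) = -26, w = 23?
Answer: -2106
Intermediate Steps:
p(z, h) = -3 - h (p(z, h) = -6 + (3 - h) = -3 - h)
81*S(p(3, 1), w) = 81*(-26) = -2106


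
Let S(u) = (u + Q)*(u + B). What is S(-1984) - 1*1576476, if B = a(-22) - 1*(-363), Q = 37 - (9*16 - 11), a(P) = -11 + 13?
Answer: 1791044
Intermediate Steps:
a(P) = 2
Q = -96 (Q = 37 - (144 - 11) = 37 - 1*133 = 37 - 133 = -96)
B = 365 (B = 2 - 1*(-363) = 2 + 363 = 365)
S(u) = (-96 + u)*(365 + u) (S(u) = (u - 96)*(u + 365) = (-96 + u)*(365 + u))
S(-1984) - 1*1576476 = (-35040 + (-1984)**2 + 269*(-1984)) - 1*1576476 = (-35040 + 3936256 - 533696) - 1576476 = 3367520 - 1576476 = 1791044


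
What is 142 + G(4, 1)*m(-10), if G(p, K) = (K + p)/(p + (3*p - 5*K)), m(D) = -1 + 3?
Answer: 1572/11 ≈ 142.91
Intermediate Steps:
m(D) = 2
G(p, K) = (K + p)/(-5*K + 4*p) (G(p, K) = (K + p)/(p + (-5*K + 3*p)) = (K + p)/(-5*K + 4*p))
142 + G(4, 1)*m(-10) = 142 + ((1 + 4)/(-5*1 + 4*4))*2 = 142 + (5/(-5 + 16))*2 = 142 + (5/11)*2 = 142 + 10/11 = 1572/11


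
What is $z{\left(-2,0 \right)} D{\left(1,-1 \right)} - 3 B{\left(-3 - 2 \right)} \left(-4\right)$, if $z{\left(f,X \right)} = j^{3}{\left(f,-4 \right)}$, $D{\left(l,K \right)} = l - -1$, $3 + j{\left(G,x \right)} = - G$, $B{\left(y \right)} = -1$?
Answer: $24$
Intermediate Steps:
$j{\left(G,x \right)} = -3 - G$
$D{\left(l,K \right)} = 1 + l$ ($D{\left(l,K \right)} = l + 1 = 1 + l$)
$z{\left(f,X \right)} = \left(-3 - f\right)^{3}$
$z{\left(-2,0 \right)} D{\left(1,-1 \right)} - 3 B{\left(-3 - 2 \right)} \left(-4\right) = - \left(3 - 2\right)^{3} \left(1 + 1\right) \left(-3\right) \left(-1\right) \left(-4\right) = - 1^{3} \cdot 2 \cdot 3 \left(-4\right) = \left(-1\right) 1 \cdot 2 \left(-12\right) = \left(-1\right) \left(-24\right) = 24$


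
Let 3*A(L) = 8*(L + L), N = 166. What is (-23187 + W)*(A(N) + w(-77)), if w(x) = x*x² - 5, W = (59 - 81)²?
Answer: 31034047474/3 ≈ 1.0345e+10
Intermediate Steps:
A(L) = 16*L/3 (A(L) = (8*(L + L))/3 = (8*(2*L))/3 = (16*L)/3 = 16*L/3)
W = 484 (W = (-22)² = 484)
w(x) = -5 + x³ (w(x) = x³ - 5 = -5 + x³)
(-23187 + W)*(A(N) + w(-77)) = (-23187 + 484)*((16/3)*166 + (-5 + (-77)³)) = -22703*(2656/3 + (-5 - 456533)) = -22703*(2656/3 - 456538) = -22703*(-1366958/3) = 31034047474/3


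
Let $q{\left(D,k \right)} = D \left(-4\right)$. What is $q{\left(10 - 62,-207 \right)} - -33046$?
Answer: $33254$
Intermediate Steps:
$q{\left(D,k \right)} = - 4 D$
$q{\left(10 - 62,-207 \right)} - -33046 = - 4 \left(10 - 62\right) - -33046 = - 4 \left(10 - 62\right) + 33046 = \left(-4\right) \left(-52\right) + 33046 = 208 + 33046 = 33254$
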